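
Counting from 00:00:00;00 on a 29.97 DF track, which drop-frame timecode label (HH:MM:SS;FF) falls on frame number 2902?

00:01:36;24

Ten DF minutes hold 17982 frames, so frame 2902 lies in block 0 (frames 0–17981) with 2902 frames into that block.
The block's first minute is 1800 frames and the rest 1798 each; 2902 frames reaches minute 1, so 0 × 18 + 1 × 2 = 2 labels have been skipped so far.
Adding those back, label number 2902 + 2 = 2904 at 30 labels/s is 96 s + 24 f = 0 h 1 min 36 s frame 24, i.e. 00:01:36;24.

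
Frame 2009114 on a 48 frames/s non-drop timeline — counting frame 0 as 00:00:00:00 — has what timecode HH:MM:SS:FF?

2009114 ÷ 48 = 41856 full seconds, remainder 26 frames.
41856 s = 11 h 37 min 36 s.
Timecode: 11:37:36:26.

11:37:36:26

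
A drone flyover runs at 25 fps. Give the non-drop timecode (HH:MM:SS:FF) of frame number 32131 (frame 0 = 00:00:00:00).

00:21:25:06

32131 ÷ 25 = 1285 full seconds, remainder 6 frames.
1285 s = 0 h 21 min 25 s.
Timecode: 00:21:25:06.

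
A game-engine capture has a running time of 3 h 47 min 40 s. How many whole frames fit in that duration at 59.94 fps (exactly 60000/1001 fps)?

3 h 47 min 40 s = 13660 s.
Frames = 13660 × 60000/1001 = 819600000/1001 ≈ 818781.2188.
Complete frames: 818781.

818781 frames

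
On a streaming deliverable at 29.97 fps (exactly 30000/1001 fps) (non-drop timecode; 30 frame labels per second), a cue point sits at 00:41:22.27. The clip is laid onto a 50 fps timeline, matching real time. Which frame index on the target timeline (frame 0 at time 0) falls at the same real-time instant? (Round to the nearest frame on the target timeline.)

Source frame index: (0×3600 + 41×60 + 22) × 30 + 27 = 74487.
Real time: 74487 / (30000/1001) = 24853829/10000 s.
Target frame: (24853829/10000) × (50) = 24853829/200 ≈ 124269.145 → 124269.

frame 124269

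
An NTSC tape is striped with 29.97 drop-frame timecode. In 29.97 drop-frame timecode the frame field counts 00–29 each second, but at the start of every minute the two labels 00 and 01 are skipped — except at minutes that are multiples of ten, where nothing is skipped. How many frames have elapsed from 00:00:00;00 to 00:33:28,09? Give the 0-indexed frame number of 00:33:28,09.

Complete 10-minute blocks: 3, each 17982 frames → 53946.
Remaining 3 whole minutes in the current block: 1800 + 2 × 1798 = 5396 frames.
Within the current minute: 28 × 30 + 9 − 2 = 847 (labels ;00/;01 skipped at this minute). Total = 53946 + 5396 + 847 = 60189.

60189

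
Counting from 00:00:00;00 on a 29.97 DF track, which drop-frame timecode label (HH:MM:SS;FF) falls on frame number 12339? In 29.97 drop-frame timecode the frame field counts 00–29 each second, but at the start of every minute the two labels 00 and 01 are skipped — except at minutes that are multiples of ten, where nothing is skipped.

00:06:51;21

Ten DF minutes hold 17982 frames, so frame 12339 lies in block 0 (frames 0–17981) with 12339 frames into that block.
The block's first minute is 1800 frames and the rest 1798 each; 12339 frames reaches minute 6, so 0 × 18 + 6 × 2 = 12 labels have been skipped so far.
Adding those back, label number 12339 + 12 = 12351 at 30 labels/s is 411 s + 21 f = 0 h 6 min 51 s frame 21, i.e. 00:06:51;21.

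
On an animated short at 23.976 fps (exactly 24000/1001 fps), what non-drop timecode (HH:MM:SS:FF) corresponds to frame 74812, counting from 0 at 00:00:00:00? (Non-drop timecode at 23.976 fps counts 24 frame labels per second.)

74812 ÷ 24 = 3117 full seconds, remainder 4 frames.
3117 s = 0 h 51 min 57 s.
Timecode: 00:51:57:04.

00:51:57:04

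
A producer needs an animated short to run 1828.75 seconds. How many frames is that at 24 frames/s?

Frames = 1828.75 × 24 = 43890.

43890 frames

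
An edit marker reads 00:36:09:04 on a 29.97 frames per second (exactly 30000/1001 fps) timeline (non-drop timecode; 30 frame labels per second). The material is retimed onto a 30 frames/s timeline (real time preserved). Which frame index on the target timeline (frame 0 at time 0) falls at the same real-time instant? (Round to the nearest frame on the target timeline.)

Source frame index: (0×3600 + 36×60 + 9) × 30 + 4 = 65074.
Real time: 65074 / (30000/1001) = 32569537/15000 s.
Target frame: (32569537/15000) × (30) = 32569537/500 ≈ 65139.074 → 65139.

frame 65139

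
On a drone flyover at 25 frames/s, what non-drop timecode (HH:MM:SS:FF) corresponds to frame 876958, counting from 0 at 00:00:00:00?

09:44:38:08

876958 ÷ 25 = 35078 full seconds, remainder 8 frames.
35078 s = 9 h 44 min 38 s.
Timecode: 09:44:38:08.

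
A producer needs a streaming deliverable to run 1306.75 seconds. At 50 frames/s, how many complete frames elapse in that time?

65337 frames

Frames = 1306.75 × 50 = 130675/2 ≈ 65337.5000.
Complete frames: 65337.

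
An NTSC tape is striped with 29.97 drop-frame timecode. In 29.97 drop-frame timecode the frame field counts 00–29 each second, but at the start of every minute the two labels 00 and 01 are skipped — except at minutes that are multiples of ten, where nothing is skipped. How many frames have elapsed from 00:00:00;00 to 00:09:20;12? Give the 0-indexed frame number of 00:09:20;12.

As if non-drop at 30 labels/s: (0 × 3600 + 9 × 60 + 20) × 30 + 12 = 16812.
Minute boundaries passed: 9; those not divisible by 10: 9 − 0 = 9; dropped labels = 2 × 9 = 18.
Actual frame index = 16812 − 18 = 16794.

16794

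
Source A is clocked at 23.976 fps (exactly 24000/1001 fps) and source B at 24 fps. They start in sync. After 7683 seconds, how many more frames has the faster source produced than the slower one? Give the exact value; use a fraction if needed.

14184/77 frames

A emits 24000/1001 × 7683 = 14184000/77 frames; B emits 24 × 7683 = 184392.
Difference = 14184/77 frames (≈ 184.2078); B is ahead of A.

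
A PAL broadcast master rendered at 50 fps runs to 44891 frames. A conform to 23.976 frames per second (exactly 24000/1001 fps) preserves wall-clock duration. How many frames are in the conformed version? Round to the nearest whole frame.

Frames at target rate = 44891 × (24000/1001) / (50) = 279840/13 ≈ 21526.154.
Nearest whole frame: 21526.

21526 frames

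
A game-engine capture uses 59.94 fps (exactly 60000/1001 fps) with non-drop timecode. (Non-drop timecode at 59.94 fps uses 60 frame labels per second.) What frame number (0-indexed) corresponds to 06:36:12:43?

Total seconds to the label: (6 × 3600 + 36 × 60 + 12) = 23772.
Frame index = 23772 × 60 + 43 = 1426363.

frame 1426363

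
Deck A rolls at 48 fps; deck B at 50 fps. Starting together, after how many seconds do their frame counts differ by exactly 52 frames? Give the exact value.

The gap grows by |50 − 48| = 2 frames per second.
Time for a 52-frame gap: 52 ÷ (2) = 26 s.

26 seconds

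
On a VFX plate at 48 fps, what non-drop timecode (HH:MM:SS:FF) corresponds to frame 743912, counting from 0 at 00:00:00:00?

743912 ÷ 48 = 15498 full seconds, remainder 8 frames.
15498 s = 4 h 18 min 18 s.
Timecode: 04:18:18:08.

04:18:18:08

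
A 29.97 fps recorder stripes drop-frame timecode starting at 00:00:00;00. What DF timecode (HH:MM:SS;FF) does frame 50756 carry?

00:28:13;18

Each 10-minute DF block holds 10 × 60 × 30 − 9 × 2 = 17982 frames. 50756 ÷ 17982 → 2 full blocks, remainder 14792.
Within the partial block the first minute is 1800 frames and each further minute 1798, so 8 further minute boundaries passed. Total skipped labels = 18 × 2 + 2 × 8 = 52.
Non-drop label index = 50756 + 52 = 50808; at 30 labels/s that is 00:28:13:18, i.e. DF 00:28:13;18.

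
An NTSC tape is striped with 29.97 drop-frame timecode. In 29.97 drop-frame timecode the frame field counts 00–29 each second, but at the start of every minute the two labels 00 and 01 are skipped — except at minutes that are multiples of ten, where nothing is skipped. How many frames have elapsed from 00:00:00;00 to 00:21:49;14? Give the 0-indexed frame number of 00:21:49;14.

39246

Complete 10-minute blocks: 2, each 17982 frames → 35964.
Remaining 1 whole minute in the current block: 1800 + 0 × 1798 = 1800 frames.
Within the current minute: 49 × 30 + 14 − 2 = 1482 (labels ;00/;01 skipped at this minute). Total = 35964 + 1800 + 1482 = 39246.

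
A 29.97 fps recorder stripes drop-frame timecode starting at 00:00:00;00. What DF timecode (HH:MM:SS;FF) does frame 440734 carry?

Ten DF minutes hold 17982 frames, so frame 440734 lies in block 24 (frames 431568–449549) with 9166 frames into that block.
The block's first minute is 1800 frames and the rest 1798 each; 9166 frames reaches minute 5, so 24 × 18 + 5 × 2 = 442 labels have been skipped so far.
Adding those back, label number 440734 + 442 = 441176 at 30 labels/s is 14705 s + 26 f = 4 h 5 min 5 s frame 26, i.e. 04:05:05;26.

04:05:05;26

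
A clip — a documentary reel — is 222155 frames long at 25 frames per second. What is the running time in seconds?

Running time = 222155 / (25) = 8886.2 s.

8886.2 seconds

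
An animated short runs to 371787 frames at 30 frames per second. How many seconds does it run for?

Running time = 371787 / (30) = 12392.9 s.

12392.9 seconds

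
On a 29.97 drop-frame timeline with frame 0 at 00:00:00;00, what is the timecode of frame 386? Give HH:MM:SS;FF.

00:00:12;26

Each 10-minute DF block holds 10 × 60 × 30 − 9 × 2 = 17982 frames. 386 ÷ 17982 → 0 full blocks, remainder 386.
Within the partial block the first minute is 1800 frames and each further minute 1798, so 0 further minute boundaries passed. Total skipped labels = 18 × 0 + 2 × 0 = 0.
Non-drop label index = 386 + 0 = 386; at 30 labels/s that is 00:00:12:26, i.e. DF 00:00:12;26.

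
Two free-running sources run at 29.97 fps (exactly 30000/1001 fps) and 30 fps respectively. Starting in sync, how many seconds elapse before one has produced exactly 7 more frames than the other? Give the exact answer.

7007/30 seconds

The gap grows by |30 − 30000/1001| = 30/1001 frames per second.
Time for a 7-frame gap: 7 ÷ (30/1001) = 7007/30 s.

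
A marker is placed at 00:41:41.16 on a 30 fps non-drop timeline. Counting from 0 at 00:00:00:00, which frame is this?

Total seconds to the label: (0 × 3600 + 41 × 60 + 41) = 2501.
Frame index = 2501 × 30 + 16 = 75046.

75046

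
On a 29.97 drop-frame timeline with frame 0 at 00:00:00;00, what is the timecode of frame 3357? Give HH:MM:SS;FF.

00:01:51;29

Each 10-minute DF block holds 10 × 60 × 30 − 9 × 2 = 17982 frames. 3357 ÷ 17982 → 0 full blocks, remainder 3357.
Within the partial block the first minute is 1800 frames and each further minute 1798, so 1 further minute boundary passed. Total skipped labels = 18 × 0 + 2 × 1 = 2.
Non-drop label index = 3357 + 2 = 3359; at 30 labels/s that is 00:01:51:29, i.e. DF 00:01:51;29.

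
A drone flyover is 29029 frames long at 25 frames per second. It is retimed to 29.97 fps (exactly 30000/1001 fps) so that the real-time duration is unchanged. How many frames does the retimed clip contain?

Target frames = source frames × (target rate / source rate) = 29029 × (30000/1001)/(25) = 29029 × 1200/1001 = 34800.

34800 frames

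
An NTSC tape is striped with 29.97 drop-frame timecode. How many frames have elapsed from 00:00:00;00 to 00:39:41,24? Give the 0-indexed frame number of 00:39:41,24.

71382

Complete 10-minute blocks: 3, each 17982 frames → 53946.
Remaining 9 whole minutes in the current block: 1800 + 8 × 1798 = 16184 frames.
Within the current minute: 41 × 30 + 24 − 2 = 1252 (labels ;00/;01 skipped at this minute). Total = 53946 + 16184 + 1252 = 71382.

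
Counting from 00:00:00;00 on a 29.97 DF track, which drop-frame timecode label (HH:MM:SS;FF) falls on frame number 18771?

00:10:26;09

Ten DF minutes hold 17982 frames, so frame 18771 lies in block 1 (frames 17982–35963) with 789 frames into that block.
The block's first minute is 1800 frames and the rest 1798 each; 789 frames reaches minute 0, so 1 × 18 + 0 × 2 = 18 labels have been skipped so far.
Adding those back, label number 18771 + 18 = 18789 at 30 labels/s is 626 s + 9 f = 0 h 10 min 26 s frame 9, i.e. 00:10:26;09.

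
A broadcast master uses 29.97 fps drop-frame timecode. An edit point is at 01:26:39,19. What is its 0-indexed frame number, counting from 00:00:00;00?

Complete 10-minute blocks: 8, each 17982 frames → 143856.
Remaining 6 whole minutes in the current block: 1800 + 5 × 1798 = 10790 frames.
Within the current minute: 39 × 30 + 19 − 2 = 1187 (labels ;00/;01 skipped at this minute). Total = 143856 + 10790 + 1187 = 155833.

155833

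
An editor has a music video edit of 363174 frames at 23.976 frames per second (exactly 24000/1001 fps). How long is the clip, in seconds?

15147.38225 seconds

Running time = 363174 / (24000/1001) = 15147.38225 s.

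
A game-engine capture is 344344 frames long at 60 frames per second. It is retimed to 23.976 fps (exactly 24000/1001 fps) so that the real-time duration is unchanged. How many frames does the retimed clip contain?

137600 frames

Target frames = source frames × (target rate / source rate) = 344344 × (24000/1001)/(60) = 344344 × 400/1001 = 137600.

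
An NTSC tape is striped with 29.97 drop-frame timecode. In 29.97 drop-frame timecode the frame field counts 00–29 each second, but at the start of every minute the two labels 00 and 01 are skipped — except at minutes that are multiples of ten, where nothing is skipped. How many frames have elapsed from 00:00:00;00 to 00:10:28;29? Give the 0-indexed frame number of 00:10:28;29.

18851

As if non-drop at 30 labels/s: (0 × 3600 + 10 × 60 + 28) × 30 + 29 = 18869.
Minute boundaries passed: 10; those not divisible by 10: 10 − 1 = 9; dropped labels = 2 × 9 = 18.
Actual frame index = 18869 − 18 = 18851.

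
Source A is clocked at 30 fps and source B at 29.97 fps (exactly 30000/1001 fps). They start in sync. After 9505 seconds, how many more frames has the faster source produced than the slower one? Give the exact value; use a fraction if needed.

285150/1001 frames

A emits 30 × 9505 = 285150 frames; B emits 30000/1001 × 9505 = 285150000/1001.
Difference = 285150/1001 frames (≈ 284.8651); B is behind A.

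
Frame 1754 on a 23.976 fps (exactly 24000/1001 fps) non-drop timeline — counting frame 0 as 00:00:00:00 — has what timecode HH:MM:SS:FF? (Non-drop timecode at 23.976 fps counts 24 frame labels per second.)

1754 ÷ 24 = 73 full seconds, remainder 2 frames.
73 s = 0 h 1 min 13 s.
Timecode: 00:01:13:02.

00:01:13:02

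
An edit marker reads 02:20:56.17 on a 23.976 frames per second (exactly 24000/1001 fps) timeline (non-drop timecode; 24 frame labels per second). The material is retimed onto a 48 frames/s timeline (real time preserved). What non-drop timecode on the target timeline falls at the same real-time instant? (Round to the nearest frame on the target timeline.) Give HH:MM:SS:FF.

02:21:05:08

Source frame index: (2×3600 + 20×60 + 56) × 24 + 17 = 202961.
Real time: 202961 / (24000/1001) = 203163961/24000 s.
Target frame: (203163961/24000) × (48) = 203163961/500 ≈ 406327.922 → 406328.
At 48 labels/s: frame 406328 → 02:21:05:08.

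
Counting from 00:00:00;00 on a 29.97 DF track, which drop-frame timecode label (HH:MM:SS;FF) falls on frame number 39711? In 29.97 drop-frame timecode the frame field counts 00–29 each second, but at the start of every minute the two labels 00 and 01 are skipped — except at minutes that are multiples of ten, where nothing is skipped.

00:22:05;01

Ten DF minutes hold 17982 frames, so frame 39711 lies in block 2 (frames 35964–53945) with 3747 frames into that block.
The block's first minute is 1800 frames and the rest 1798 each; 3747 frames reaches minute 2, so 2 × 18 + 2 × 2 = 40 labels have been skipped so far.
Adding those back, label number 39711 + 40 = 39751 at 30 labels/s is 1325 s + 1 f = 0 h 22 min 5 s frame 1, i.e. 00:22:05;01.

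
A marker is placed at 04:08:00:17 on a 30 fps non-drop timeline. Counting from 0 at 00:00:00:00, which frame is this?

frame 446417

Total seconds to the label: (4 × 3600 + 8 × 60 + 0) = 14880.
Frame index = 14880 × 30 + 17 = 446417.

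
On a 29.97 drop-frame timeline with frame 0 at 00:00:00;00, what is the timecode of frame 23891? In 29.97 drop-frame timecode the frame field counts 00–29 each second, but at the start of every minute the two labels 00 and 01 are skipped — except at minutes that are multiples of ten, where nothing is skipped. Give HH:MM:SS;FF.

00:13:17;05

Ten DF minutes hold 17982 frames, so frame 23891 lies in block 1 (frames 17982–35963) with 5909 frames into that block.
The block's first minute is 1800 frames and the rest 1798 each; 5909 frames reaches minute 3, so 1 × 18 + 3 × 2 = 24 labels have been skipped so far.
Adding those back, label number 23891 + 24 = 23915 at 30 labels/s is 797 s + 5 f = 0 h 13 min 17 s frame 5, i.e. 00:13:17;05.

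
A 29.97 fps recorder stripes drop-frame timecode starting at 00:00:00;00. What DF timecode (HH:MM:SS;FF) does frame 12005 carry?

00:06:40;17

Ten DF minutes hold 17982 frames, so frame 12005 lies in block 0 (frames 0–17981) with 12005 frames into that block.
The block's first minute is 1800 frames and the rest 1798 each; 12005 frames reaches minute 6, so 0 × 18 + 6 × 2 = 12 labels have been skipped so far.
Adding those back, label number 12005 + 12 = 12017 at 30 labels/s is 400 s + 17 f = 0 h 6 min 40 s frame 17, i.e. 00:06:40;17.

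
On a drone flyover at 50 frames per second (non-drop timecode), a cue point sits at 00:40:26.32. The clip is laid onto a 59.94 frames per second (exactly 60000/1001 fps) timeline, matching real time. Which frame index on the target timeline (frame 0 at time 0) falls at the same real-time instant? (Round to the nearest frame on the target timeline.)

Source frame index: (0×3600 + 40×60 + 26) × 50 + 32 = 121332.
Real time: 121332 / (50) = 60666/25 s.
Target frame: (60666/25) × (60000/1001) = 145598400/1001 ≈ 145452.947 → 145453.

frame 145453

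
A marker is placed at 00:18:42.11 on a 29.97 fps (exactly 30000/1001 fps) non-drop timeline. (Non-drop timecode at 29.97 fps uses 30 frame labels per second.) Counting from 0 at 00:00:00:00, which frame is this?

Total seconds to the label: (0 × 3600 + 18 × 60 + 42) = 1122.
Frame index = 1122 × 30 + 11 = 33671.

frame 33671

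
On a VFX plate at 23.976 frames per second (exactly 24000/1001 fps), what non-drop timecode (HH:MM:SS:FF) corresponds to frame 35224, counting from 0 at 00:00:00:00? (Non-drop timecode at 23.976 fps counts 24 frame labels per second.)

00:24:27:16

35224 ÷ 24 = 1467 full seconds, remainder 16 frames.
1467 s = 0 h 24 min 27 s.
Timecode: 00:24:27:16.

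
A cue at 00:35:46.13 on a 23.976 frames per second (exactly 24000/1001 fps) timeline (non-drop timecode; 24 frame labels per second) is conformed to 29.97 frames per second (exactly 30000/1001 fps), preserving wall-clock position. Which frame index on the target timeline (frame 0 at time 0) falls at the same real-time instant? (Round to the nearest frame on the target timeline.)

frame 64396

Source frame index: (0×3600 + 35×60 + 46) × 24 + 13 = 51517.
Real time: 51517 / (24000/1001) = 51568517/24000 s.
Target frame: (51568517/24000) × (30000/1001) = 257585/4 ≈ 64396.250 → 64396.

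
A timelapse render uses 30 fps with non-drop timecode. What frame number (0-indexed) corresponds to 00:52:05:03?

Total seconds to the label: (0 × 3600 + 52 × 60 + 5) = 3125.
Frame index = 3125 × 30 + 3 = 93753.

93753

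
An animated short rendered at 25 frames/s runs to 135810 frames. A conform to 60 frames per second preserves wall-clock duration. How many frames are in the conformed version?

325944 frames

Target frames = source frames × (target rate / source rate) = 135810 × (60)/(25) = 135810 × 12/5 = 325944.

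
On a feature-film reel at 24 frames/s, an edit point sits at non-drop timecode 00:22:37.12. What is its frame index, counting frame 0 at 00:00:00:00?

Total seconds to the label: (0 × 3600 + 22 × 60 + 37) = 1357.
Frame index = 1357 × 24 + 12 = 32580.

frame 32580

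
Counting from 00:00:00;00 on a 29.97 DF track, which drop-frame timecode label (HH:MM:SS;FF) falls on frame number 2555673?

23:41:14;11

Ten DF minutes hold 17982 frames, so frame 2555673 lies in block 142 (frames 2553444–2571425) with 2229 frames into that block.
The block's first minute is 1800 frames and the rest 1798 each; 2229 frames reaches minute 1, so 142 × 18 + 1 × 2 = 2558 labels have been skipped so far.
Adding those back, label number 2555673 + 2558 = 2558231 at 30 labels/s is 85274 s + 11 f = 23 h 41 min 14 s frame 11, i.e. 23:41:14;11.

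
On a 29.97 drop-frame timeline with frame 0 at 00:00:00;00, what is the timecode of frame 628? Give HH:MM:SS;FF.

Ten DF minutes hold 17982 frames, so frame 628 lies in block 0 (frames 0–17981) with 628 frames into that block.
The block's first minute is 1800 frames and the rest 1798 each; 628 frames reaches minute 0, so 0 × 18 + 0 × 2 = 0 labels have been skipped so far.
Adding those back, label number 628 + 0 = 628 at 30 labels/s is 20 s + 28 f = 0 h 0 min 20 s frame 28, i.e. 00:00:20;28.

00:00:20;28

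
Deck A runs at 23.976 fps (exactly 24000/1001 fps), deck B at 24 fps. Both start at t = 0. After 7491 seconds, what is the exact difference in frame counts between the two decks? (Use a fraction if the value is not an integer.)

16344/91 frames

A emits 24000/1001 × 7491 = 16344000/91 frames; B emits 24 × 7491 = 179784.
Difference = 16344/91 frames (≈ 179.6044); B is ahead of A.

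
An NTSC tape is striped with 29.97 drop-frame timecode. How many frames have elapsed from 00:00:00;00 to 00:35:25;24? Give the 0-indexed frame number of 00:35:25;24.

63710

As if non-drop at 30 labels/s: (0 × 3600 + 35 × 60 + 25) × 30 + 24 = 63774.
Minute boundaries passed: 35; those not divisible by 10: 35 − 3 = 32; dropped labels = 2 × 32 = 64.
Actual frame index = 63774 − 64 = 63710.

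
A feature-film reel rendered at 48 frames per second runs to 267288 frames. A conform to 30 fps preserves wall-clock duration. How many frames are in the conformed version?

167055 frames

Target frames = source frames × (target rate / source rate) = 267288 × (30)/(48) = 267288 × 5/8 = 167055.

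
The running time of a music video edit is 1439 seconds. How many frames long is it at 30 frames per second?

Frames = 1439 × 30 = 43170.

43170 frames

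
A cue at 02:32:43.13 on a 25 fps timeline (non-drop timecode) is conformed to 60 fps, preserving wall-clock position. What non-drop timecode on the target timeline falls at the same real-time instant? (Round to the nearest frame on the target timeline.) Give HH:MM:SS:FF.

Source frame index: (2×3600 + 32×60 + 43) × 25 + 13 = 229088.
Real time: 229088 / (25) = 229088/25 s.
Target frame: (229088/25) × (60) = 2749056/5 ≈ 549811.200 → 549811.
At 60 labels/s: frame 549811 → 02:32:43:31.

02:32:43:31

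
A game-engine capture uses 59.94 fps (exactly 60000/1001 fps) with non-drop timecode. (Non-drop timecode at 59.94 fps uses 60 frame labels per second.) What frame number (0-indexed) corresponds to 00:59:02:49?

212569

Total seconds to the label: (0 × 3600 + 59 × 60 + 2) = 3542.
Frame index = 3542 × 60 + 49 = 212569.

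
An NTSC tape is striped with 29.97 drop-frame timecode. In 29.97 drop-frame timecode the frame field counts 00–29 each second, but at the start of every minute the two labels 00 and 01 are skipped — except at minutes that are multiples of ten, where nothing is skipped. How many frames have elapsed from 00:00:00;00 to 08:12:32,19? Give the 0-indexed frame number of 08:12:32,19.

As if non-drop at 30 labels/s: (8 × 3600 + 12 × 60 + 32) × 30 + 19 = 886579.
Minute boundaries passed: 492; those not divisible by 10: 492 − 49 = 443; dropped labels = 2 × 443 = 886.
Actual frame index = 886579 − 886 = 885693.

885693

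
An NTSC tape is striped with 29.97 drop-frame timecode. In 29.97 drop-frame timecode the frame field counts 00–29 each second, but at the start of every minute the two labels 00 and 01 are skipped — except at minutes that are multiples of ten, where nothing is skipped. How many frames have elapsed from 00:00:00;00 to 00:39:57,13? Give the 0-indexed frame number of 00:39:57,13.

71851

As if non-drop at 30 labels/s: (0 × 3600 + 39 × 60 + 57) × 30 + 13 = 71923.
Minute boundaries passed: 39; those not divisible by 10: 39 − 3 = 36; dropped labels = 2 × 36 = 72.
Actual frame index = 71923 − 72 = 71851.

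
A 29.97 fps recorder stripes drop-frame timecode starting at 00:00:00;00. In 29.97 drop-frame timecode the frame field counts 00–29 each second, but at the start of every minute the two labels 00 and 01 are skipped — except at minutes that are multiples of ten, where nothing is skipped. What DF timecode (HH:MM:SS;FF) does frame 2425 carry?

00:01:20;27

Each 10-minute DF block holds 10 × 60 × 30 − 9 × 2 = 17982 frames. 2425 ÷ 17982 → 0 full blocks, remainder 2425.
Within the partial block the first minute is 1800 frames and each further minute 1798, so 1 further minute boundary passed. Total skipped labels = 18 × 0 + 2 × 1 = 2.
Non-drop label index = 2425 + 2 = 2427; at 30 labels/s that is 00:01:20:27, i.e. DF 00:01:20;27.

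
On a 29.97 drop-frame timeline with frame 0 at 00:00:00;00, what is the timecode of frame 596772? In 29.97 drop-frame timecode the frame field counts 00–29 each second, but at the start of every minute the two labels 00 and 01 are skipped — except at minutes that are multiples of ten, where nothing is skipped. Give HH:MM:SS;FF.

Each 10-minute DF block holds 10 × 60 × 30 − 9 × 2 = 17982 frames. 596772 ÷ 17982 → 33 full blocks, remainder 3366.
Within the partial block the first minute is 1800 frames and each further minute 1798, so 1 further minute boundary passed. Total skipped labels = 18 × 33 + 2 × 1 = 596.
Non-drop label index = 596772 + 596 = 597368; at 30 labels/s that is 05:31:52:08, i.e. DF 05:31:52;08.

05:31:52;08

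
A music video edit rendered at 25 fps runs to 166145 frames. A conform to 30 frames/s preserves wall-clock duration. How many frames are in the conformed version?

Target frames = source frames × (target rate / source rate) = 166145 × (30)/(25) = 166145 × 6/5 = 199374.

199374 frames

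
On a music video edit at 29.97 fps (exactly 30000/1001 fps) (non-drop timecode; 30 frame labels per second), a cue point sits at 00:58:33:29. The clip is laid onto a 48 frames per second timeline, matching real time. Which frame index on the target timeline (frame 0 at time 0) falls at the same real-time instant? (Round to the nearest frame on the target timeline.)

frame 168839

Source frame index: (0×3600 + 58×60 + 33) × 30 + 29 = 105419.
Real time: 105419 / (30000/1001) = 105524419/30000 s.
Target frame: (105524419/30000) × (48) = 105524419/625 ≈ 168839.070 → 168839.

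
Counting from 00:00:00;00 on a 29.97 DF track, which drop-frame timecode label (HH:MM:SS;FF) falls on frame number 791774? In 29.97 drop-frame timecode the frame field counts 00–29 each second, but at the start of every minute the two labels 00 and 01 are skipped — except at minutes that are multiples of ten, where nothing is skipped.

07:20:18;26

Each 10-minute DF block holds 10 × 60 × 30 − 9 × 2 = 17982 frames. 791774 ÷ 17982 → 44 full blocks, remainder 566.
Within the partial block the first minute is 1800 frames and each further minute 1798, so 0 further minute boundaries passed. Total skipped labels = 18 × 44 + 2 × 0 = 792.
Non-drop label index = 791774 + 792 = 792566; at 30 labels/s that is 07:20:18:26, i.e. DF 07:20:18;26.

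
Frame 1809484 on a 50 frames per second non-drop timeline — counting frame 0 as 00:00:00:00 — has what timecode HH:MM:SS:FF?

10:03:09:34

1809484 ÷ 50 = 36189 full seconds, remainder 34 frames.
36189 s = 10 h 3 min 9 s.
Timecode: 10:03:09:34.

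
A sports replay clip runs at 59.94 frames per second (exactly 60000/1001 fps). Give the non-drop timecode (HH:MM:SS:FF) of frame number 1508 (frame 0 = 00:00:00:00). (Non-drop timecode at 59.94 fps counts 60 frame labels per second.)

1508 ÷ 60 = 25 full seconds, remainder 8 frames.
25 s = 0 h 0 min 25 s.
Timecode: 00:00:25:08.

00:00:25:08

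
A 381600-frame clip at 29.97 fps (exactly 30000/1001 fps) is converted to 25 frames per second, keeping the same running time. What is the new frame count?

Target frames = source frames × (target rate / source rate) = 381600 × (25)/(30000/1001) = 381600 × 1001/1200 = 318318.

318318 frames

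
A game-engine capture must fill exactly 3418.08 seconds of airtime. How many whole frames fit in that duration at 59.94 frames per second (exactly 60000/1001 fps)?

204879 frames

Frames = 3418.08 × 60000/1001 = 205084800/1001 ≈ 204879.9201.
Complete frames: 204879.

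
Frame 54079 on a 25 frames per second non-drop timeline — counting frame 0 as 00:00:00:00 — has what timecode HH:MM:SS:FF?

54079 ÷ 25 = 2163 full seconds, remainder 4 frames.
2163 s = 0 h 36 min 3 s.
Timecode: 00:36:03:04.

00:36:03:04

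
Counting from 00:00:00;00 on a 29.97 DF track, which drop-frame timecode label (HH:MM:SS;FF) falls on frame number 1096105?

Each 10-minute DF block holds 10 × 60 × 30 − 9 × 2 = 17982 frames. 1096105 ÷ 17982 → 60 full blocks, remainder 17185.
Within the partial block the first minute is 1800 frames and each further minute 1798, so 9 further minute boundaries passed. Total skipped labels = 18 × 60 + 2 × 9 = 1098.
Non-drop label index = 1096105 + 1098 = 1097203; at 30 labels/s that is 10:09:33:13, i.e. DF 10:09:33;13.

10:09:33;13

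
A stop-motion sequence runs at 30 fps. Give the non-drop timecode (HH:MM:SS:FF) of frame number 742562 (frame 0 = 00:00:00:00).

06:52:32:02

742562 ÷ 30 = 24752 full seconds, remainder 2 frames.
24752 s = 6 h 52 min 32 s.
Timecode: 06:52:32:02.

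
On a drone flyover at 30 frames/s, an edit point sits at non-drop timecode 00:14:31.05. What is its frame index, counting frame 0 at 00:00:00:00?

Total seconds to the label: (0 × 3600 + 14 × 60 + 31) = 871.
Frame index = 871 × 30 + 5 = 26135.

26135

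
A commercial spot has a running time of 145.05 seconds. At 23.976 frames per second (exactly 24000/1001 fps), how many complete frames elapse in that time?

3477 frames

Frames = 145.05 × 24000/1001 = 3481200/1001 ≈ 3477.7223.
Complete frames: 3477.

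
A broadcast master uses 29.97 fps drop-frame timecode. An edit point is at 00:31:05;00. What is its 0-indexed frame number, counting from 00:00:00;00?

55894

Complete 10-minute blocks: 3, each 17982 frames → 53946.
Remaining 1 whole minute in the current block: 1800 + 0 × 1798 = 1800 frames.
Within the current minute: 5 × 30 + 0 − 2 = 148 (labels ;00/;01 skipped at this minute). Total = 53946 + 1800 + 148 = 55894.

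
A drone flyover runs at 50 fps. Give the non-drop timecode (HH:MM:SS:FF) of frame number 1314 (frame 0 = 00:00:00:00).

00:00:26:14

1314 ÷ 50 = 26 full seconds, remainder 14 frames.
26 s = 0 h 0 min 26 s.
Timecode: 00:00:26:14.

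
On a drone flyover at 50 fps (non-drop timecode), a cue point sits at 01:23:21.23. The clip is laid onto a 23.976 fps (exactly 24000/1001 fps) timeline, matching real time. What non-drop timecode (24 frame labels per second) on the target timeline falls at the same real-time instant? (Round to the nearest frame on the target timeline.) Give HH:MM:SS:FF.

Source frame index: (1×3600 + 23×60 + 21) × 50 + 23 = 250073.
Real time: 250073 / (50) = 250073/50 s.
Target frame: (250073/50) × (24000/1001) = 120035040/1001 ≈ 119915.125 → 119915.
At 24 labels/s: frame 119915 → 01:23:16:11.

01:23:16:11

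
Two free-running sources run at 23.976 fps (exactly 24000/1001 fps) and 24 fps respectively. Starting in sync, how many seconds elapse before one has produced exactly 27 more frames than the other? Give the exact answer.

The gap grows by |24 − 24000/1001| = 24/1001 frames per second.
Time for a 27-frame gap: 27 ÷ (24/1001) = 1126.125 s.

1126.125 seconds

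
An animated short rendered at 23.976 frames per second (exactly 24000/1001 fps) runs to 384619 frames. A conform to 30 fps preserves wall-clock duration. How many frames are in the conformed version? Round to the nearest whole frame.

481255 frames

Frames at target rate = 384619 × (30) / (24000/1001) = 385003619/800 ≈ 481254.524.
Nearest whole frame: 481255.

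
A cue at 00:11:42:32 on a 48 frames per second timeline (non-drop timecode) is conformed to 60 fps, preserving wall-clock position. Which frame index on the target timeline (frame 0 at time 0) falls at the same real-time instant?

Source frame index: (0×3600 + 11×60 + 42) × 48 + 32 = 33728.
Real time: 33728 / (48) = 2108/3 s.
Target frame: (2108/3) × (60) = 42160.

frame 42160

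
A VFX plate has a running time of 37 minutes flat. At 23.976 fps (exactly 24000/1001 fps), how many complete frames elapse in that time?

53226 frames

37 min = 2220 s.
Frames = 2220 × 24000/1001 = 53280000/1001 ≈ 53226.7732.
Complete frames: 53226.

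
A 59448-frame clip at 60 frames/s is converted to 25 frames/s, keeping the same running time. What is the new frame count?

Target frames = source frames × (target rate / source rate) = 59448 × (25)/(60) = 59448 × 5/12 = 24770.

24770 frames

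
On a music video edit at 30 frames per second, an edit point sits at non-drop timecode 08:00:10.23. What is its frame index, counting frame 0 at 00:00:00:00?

864323

Total seconds to the label: (8 × 3600 + 0 × 60 + 10) = 28810.
Frame index = 28810 × 30 + 23 = 864323.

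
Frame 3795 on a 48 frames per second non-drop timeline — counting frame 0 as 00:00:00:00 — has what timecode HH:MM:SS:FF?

3795 ÷ 48 = 79 full seconds, remainder 3 frames.
79 s = 0 h 1 min 19 s.
Timecode: 00:01:19:03.

00:01:19:03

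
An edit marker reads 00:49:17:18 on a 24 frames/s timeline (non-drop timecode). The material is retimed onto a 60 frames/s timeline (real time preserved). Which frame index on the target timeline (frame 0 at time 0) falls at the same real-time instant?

Source frame index: (0×3600 + 49×60 + 17) × 24 + 18 = 70986.
Real time: 70986 / (24) = 11831/4 s.
Target frame: (11831/4) × (60) = 177465.

frame 177465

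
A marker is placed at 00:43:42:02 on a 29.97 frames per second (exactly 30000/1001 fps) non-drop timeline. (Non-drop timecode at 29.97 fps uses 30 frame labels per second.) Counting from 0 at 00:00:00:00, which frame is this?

78662

Total seconds to the label: (0 × 3600 + 43 × 60 + 42) = 2622.
Frame index = 2622 × 30 + 2 = 78662.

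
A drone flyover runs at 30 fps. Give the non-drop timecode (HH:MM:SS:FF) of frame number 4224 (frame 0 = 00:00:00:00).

00:02:20:24

4224 ÷ 30 = 140 full seconds, remainder 24 frames.
140 s = 0 h 2 min 20 s.
Timecode: 00:02:20:24.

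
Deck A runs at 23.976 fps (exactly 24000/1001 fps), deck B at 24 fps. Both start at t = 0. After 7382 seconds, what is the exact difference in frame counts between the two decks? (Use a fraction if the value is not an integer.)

A emits 24000/1001 × 7382 = 177168000/1001 frames; B emits 24 × 7382 = 177168.
Difference = 177168/1001 frames (≈ 176.9910); B is ahead of A.

177168/1001 frames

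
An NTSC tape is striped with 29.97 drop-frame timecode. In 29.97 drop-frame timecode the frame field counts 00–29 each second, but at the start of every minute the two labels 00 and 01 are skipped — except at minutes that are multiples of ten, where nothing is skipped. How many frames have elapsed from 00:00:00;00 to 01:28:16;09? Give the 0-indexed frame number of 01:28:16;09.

158729

Complete 10-minute blocks: 8, each 17982 frames → 143856.
Remaining 8 whole minutes in the current block: 1800 + 7 × 1798 = 14386 frames.
Within the current minute: 16 × 30 + 9 − 2 = 487 (labels ;00/;01 skipped at this minute). Total = 143856 + 14386 + 487 = 158729.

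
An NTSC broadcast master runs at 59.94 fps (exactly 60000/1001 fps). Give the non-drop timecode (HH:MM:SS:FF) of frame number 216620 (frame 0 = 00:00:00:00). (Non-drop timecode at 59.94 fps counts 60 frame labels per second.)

216620 ÷ 60 = 3610 full seconds, remainder 20 frames.
3610 s = 1 h 0 min 10 s.
Timecode: 01:00:10:20.

01:00:10:20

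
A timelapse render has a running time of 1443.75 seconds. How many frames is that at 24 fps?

Frames = 1443.75 × 24 = 34650.

34650 frames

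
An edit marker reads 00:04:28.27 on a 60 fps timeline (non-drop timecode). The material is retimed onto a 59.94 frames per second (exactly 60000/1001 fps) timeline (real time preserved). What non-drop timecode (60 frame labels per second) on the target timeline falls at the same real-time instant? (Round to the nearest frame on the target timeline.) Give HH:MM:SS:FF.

Source frame index: (0×3600 + 4×60 + 28) × 60 + 27 = 16107.
Real time: 16107 / (60) = 5369/20 s.
Target frame: (5369/20) × (60000/1001) = 177000/11 ≈ 16090.909 → 16091.
At 60 labels/s: frame 16091 → 00:04:28:11.

00:04:28:11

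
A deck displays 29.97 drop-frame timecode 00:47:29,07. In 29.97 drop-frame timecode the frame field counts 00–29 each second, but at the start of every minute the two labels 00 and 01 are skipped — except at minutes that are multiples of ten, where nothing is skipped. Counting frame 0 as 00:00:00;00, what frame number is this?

As if non-drop at 30 labels/s: (0 × 3600 + 47 × 60 + 29) × 30 + 7 = 85477.
Minute boundaries passed: 47; those not divisible by 10: 47 − 4 = 43; dropped labels = 2 × 43 = 86.
Actual frame index = 85477 − 86 = 85391.

85391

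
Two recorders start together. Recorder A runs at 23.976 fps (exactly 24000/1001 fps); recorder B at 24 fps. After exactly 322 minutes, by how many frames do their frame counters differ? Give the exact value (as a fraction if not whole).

66240/143 frames

322 min = 19320 s.
A emits 24000/1001 × 19320 = 66240000/143 frames; B emits 24 × 19320 = 463680.
Difference = 66240/143 frames (≈ 463.2168); B is ahead of A.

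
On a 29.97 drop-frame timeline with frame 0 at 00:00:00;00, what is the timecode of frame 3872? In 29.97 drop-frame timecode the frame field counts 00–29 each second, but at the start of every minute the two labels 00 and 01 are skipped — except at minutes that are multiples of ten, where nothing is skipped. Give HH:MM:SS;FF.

Each 10-minute DF block holds 10 × 60 × 30 − 9 × 2 = 17982 frames. 3872 ÷ 17982 → 0 full blocks, remainder 3872.
Within the partial block the first minute is 1800 frames and each further minute 1798, so 2 further minute boundaries passed. Total skipped labels = 18 × 0 + 2 × 2 = 4.
Non-drop label index = 3872 + 4 = 3876; at 30 labels/s that is 00:02:09:06, i.e. DF 00:02:09;06.

00:02:09;06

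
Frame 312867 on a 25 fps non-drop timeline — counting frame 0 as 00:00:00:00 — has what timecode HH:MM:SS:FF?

312867 ÷ 25 = 12514 full seconds, remainder 17 frames.
12514 s = 3 h 28 min 34 s.
Timecode: 03:28:34:17.

03:28:34:17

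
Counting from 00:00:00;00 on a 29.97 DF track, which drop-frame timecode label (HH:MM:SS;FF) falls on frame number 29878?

00:16:36;28

Ten DF minutes hold 17982 frames, so frame 29878 lies in block 1 (frames 17982–35963) with 11896 frames into that block.
The block's first minute is 1800 frames and the rest 1798 each; 11896 frames reaches minute 6, so 1 × 18 + 6 × 2 = 30 labels have been skipped so far.
Adding those back, label number 29878 + 30 = 29908 at 30 labels/s is 996 s + 28 f = 0 h 16 min 36 s frame 28, i.e. 00:16:36;28.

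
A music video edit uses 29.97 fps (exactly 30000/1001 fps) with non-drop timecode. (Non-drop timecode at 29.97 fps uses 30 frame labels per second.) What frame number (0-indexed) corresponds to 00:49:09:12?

Total seconds to the label: (0 × 3600 + 49 × 60 + 9) = 2949.
Frame index = 2949 × 30 + 12 = 88482.

frame 88482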